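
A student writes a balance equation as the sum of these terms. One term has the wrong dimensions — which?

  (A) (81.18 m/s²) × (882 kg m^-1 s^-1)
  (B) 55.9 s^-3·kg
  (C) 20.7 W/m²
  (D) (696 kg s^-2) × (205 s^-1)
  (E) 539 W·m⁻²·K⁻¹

(E)

Reduce each to base SI dimensions:
  (A) [m·s⁻²] · [kg·m⁻¹·s⁻¹] = kg·s⁻³
  (B) kg·s⁻³
  (C) W·m⁻² = J·s⁻¹·m⁻² = kg·s⁻³
  (D) [kg·s⁻²] · [s⁻¹] = kg·s⁻³
  (E) W·m⁻²·K⁻¹ = J·s⁻¹·m⁻²·K⁻¹ = kg·s⁻³·K⁻¹
All reduce to kg·s⁻³ except (E), which is kg·s⁻³·K⁻¹.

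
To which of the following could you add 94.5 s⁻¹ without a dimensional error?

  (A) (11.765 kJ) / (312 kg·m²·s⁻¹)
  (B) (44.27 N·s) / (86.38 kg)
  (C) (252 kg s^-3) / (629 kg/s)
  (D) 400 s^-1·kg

Reference: s⁻¹.
Each option:
  (A) [kg·m²·s⁻²] / [kg·m²·s⁻¹] = s⁻¹  ← same
  (B) [kg·m·s⁻¹] / [kg] = m·s⁻¹
  (C) [kg·s⁻³] / [kg·s⁻¹] = s⁻²
  (D) kg·s⁻¹
Only (A) matches s⁻¹.

(A)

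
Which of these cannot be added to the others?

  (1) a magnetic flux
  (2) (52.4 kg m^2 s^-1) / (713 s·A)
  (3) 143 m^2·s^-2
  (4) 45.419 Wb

Expand each in SI base units:
  (1) [magnetic flux] = kg·m²·s⁻²·A⁻¹
  (2) [kg·m²·s⁻¹] / [s·A] = kg·m²·s⁻²·A⁻¹
  (3) m²·s⁻²
  (4) Wb = V·s = kg·m²·s⁻²·A⁻¹
All reduce to kg·m²·s⁻²·A⁻¹ except (3), which is m²·s⁻².

(3)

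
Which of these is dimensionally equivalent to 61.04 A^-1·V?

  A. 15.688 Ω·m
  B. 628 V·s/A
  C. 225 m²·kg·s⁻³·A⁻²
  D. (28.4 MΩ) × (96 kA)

Reference: V·A⁻¹ = J·C⁻¹·A⁻¹ = kg·m²·s⁻³·A⁻².
Each option:
  A. Ω·m = V·A⁻¹·m = kg·m³·s⁻³·A⁻²
  B. V·s·A⁻¹ = J·C⁻¹·s·A⁻¹ = kg·m²·s⁻²·A⁻²
  C. kg·m²·s⁻³·A⁻²  ← same
  D. [kg·m²·s⁻³·A⁻²] · [A] = kg·m²·s⁻³·A⁻¹
Only C. matches kg·m²·s⁻³·A⁻².

C.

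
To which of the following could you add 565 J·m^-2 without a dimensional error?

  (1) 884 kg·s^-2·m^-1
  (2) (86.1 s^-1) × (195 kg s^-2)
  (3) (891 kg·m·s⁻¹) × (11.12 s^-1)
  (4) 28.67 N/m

(4)

Reference: J·m⁻² = N·m·m⁻² = kg·s⁻².
Each option:
  (1) kg·m⁻¹·s⁻²
  (2) [s⁻¹] · [kg·s⁻²] = kg·s⁻³
  (3) [kg·m·s⁻¹] · [s⁻¹] = kg·m·s⁻²
  (4) N·m⁻¹ = kg·m·s⁻²·m⁻¹ = kg·s⁻²  ← same
Only (4) matches kg·s⁻².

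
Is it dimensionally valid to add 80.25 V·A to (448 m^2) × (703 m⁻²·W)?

Work out the base dimensions of each:
  80.25 V·A:  V·A = J·C⁻¹·A = kg·m²·s⁻³
  (448 m^2) × (703 m⁻²·W):  [m²] · [kg·s⁻³] = kg·m²·s⁻³
Both are kg·m²·s⁻³, so they have the same dimensions and can be added.

Yes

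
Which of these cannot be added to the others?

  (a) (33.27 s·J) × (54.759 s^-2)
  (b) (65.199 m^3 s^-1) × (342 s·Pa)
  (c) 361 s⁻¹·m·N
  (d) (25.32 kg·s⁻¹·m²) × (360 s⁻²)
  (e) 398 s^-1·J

(b)

Work out the base dimensions of each:
  (a) [kg·m²·s⁻¹] · [s⁻²] = kg·m²·s⁻³
  (b) [m³·s⁻¹] · [kg·m⁻¹·s⁻¹] = kg·m²·s⁻²
  (c) N·m·s⁻¹ = kg·m·s⁻²·m·s⁻¹ = kg·m²·s⁻³
  (d) [kg·m²·s⁻¹] · [s⁻²] = kg·m²·s⁻³
  (e) J·s⁻¹ = N·m·s⁻¹ = kg·m²·s⁻³
All reduce to kg·m²·s⁻³ except (b), which is kg·m²·s⁻².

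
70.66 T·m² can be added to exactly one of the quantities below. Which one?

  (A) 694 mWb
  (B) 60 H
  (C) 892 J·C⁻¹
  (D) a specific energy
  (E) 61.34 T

Reference: T·m² = Wb·m⁻²·m² = kg·m²·s⁻²·A⁻¹.
Each option:
  (A) Wb = V·s = kg·m²·s⁻²·A⁻¹  ← same
  (B) H = V·s·A⁻¹ = kg·m²·s⁻²·A⁻²
  (C) J·C⁻¹ = N·m·(s·A)⁻¹ = kg·m²·s⁻³·A⁻¹
  (D) [specific energy] = m²·s⁻²
  (E) T = Wb·m⁻² = kg·s⁻²·A⁻¹
Only (A) matches kg·m²·s⁻²·A⁻¹.

(A)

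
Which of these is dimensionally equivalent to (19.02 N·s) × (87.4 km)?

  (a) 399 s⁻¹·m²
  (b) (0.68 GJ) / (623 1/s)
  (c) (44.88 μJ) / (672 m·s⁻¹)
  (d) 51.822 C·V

(b)

Reference: [kg·m·s⁻¹] · [m] = kg·m²·s⁻¹.
Each option:
  (a) m²·s⁻¹
  (b) [kg·m²·s⁻²] / [s⁻¹] = kg·m²·s⁻¹  ← same
  (c) [kg·m²·s⁻²] / [m·s⁻¹] = kg·m·s⁻¹
  (d) C·V = s·A·J·C⁻¹ = kg·m²·s⁻²
Only (b) matches kg·m²·s⁻¹.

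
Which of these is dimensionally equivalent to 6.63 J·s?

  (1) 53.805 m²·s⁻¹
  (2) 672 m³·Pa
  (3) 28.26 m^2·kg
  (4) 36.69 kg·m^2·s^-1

(4)

Reference: J·s = N·m·s = kg·m²·s⁻¹.
Each option:
  (1) m²·s⁻¹
  (2) Pa·m³ = N·m⁻²·m³ = kg·m²·s⁻²
  (3) kg·m²
  (4) kg·m²·s⁻¹  ← same
Only (4) matches kg·m²·s⁻¹.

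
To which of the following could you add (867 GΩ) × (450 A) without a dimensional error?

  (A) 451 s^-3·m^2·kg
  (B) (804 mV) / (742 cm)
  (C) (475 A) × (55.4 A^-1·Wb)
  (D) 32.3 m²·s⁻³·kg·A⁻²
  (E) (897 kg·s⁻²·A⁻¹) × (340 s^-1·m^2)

(E)

Reference: [kg·m²·s⁻³·A⁻²] · [A] = kg·m²·s⁻³·A⁻¹.
Each option:
  (A) kg·m²·s⁻³
  (B) [kg·m²·s⁻³·A⁻¹] / [m] = kg·m·s⁻³·A⁻¹
  (C) [A] · [kg·m²·s⁻²·A⁻²] = kg·m²·s⁻²·A⁻¹
  (D) kg·m²·s⁻³·A⁻²
  (E) [kg·s⁻²·A⁻¹] · [m²·s⁻¹] = kg·m²·s⁻³·A⁻¹  ← same
Only (E) matches kg·m²·s⁻³·A⁻¹.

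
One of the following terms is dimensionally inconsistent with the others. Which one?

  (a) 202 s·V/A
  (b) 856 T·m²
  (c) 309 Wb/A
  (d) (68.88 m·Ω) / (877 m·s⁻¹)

Dimensions:
  (a) V·s·A⁻¹ = J·C⁻¹·s·A⁻¹ = kg·m²·s⁻²·A⁻²
  (b) T·m² = Wb·m⁻²·m² = kg·m²·s⁻²·A⁻¹
  (c) Wb·A⁻¹ = V·s·A⁻¹ = kg·m²·s⁻²·A⁻²
  (d) [kg·m³·s⁻³·A⁻²] / [m·s⁻¹] = kg·m²·s⁻²·A⁻²
All reduce to kg·m²·s⁻²·A⁻² except (b), which is kg·m²·s⁻²·A⁻¹.

(b)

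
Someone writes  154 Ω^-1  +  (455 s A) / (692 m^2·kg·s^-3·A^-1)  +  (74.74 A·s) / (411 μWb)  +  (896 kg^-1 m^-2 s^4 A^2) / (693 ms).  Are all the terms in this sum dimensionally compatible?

No

Dimensions:
  154 Ω^-1:  Ω⁻¹ = (V·A⁻¹)⁻¹ = kg⁻¹·m⁻²·s³·A²
  (455 s A) / (692 m^2·kg·s^-3·A^-1):  [s·A] / [kg·m²·s⁻³·A⁻¹] = kg⁻¹·m⁻²·s⁴·A²
  (74.74 A·s) / (411 μWb):  [s·A] / [kg·m²·s⁻²·A⁻¹] = kg⁻¹·m⁻²·s³·A²
  (896 kg^-1 m^-2 s^4 A^2) / (693 ms):  [kg⁻¹·m⁻²·s⁴·A²] / [s] = kg⁻¹·m⁻²·s³·A²
The terms do not share a single dimension (kg⁻¹·m⁻²·s³·A² vs kg⁻¹·m⁻²·s⁴·A²).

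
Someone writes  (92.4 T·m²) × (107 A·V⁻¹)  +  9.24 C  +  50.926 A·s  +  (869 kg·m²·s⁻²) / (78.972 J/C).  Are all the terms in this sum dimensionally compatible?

Yes

Reduce each to base SI dimensions:
  (92.4 T·m²) × (107 A·V⁻¹):  [kg·m²·s⁻²·A⁻¹] · [kg⁻¹·m⁻²·s³·A²] = s·A
  9.24 C:  C = s·A
  50.926 A·s:  A·s = s·A
  (869 kg·m²·s⁻²) / (78.972 J/C):  [kg·m²·s⁻²] / [kg·m²·s⁻³·A⁻¹] = s·A
Every term reduces to s·A.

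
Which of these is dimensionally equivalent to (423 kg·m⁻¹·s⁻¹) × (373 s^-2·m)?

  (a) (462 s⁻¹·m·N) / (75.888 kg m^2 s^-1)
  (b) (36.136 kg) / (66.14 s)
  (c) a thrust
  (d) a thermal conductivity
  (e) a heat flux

Reference: [kg·m⁻¹·s⁻¹] · [m·s⁻²] = kg·s⁻³.
Each option:
  (a) [kg·m²·s⁻³] / [kg·m²·s⁻¹] = s⁻²
  (b) [kg] / [s] = kg·s⁻¹
  (c) [thrust] = kg·m·s⁻²
  (d) [thermal conductivity] = kg·m·s⁻³·K⁻¹
  (e) [heat flux] = kg·s⁻³  ← same
Only (e) matches kg·s⁻³.

(e)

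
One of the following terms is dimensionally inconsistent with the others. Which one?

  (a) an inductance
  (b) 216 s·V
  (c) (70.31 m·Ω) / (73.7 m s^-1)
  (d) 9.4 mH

(b)

Expand each in SI base units:
  (a) [inductance] = kg·m²·s⁻²·A⁻²
  (b) V·s = J·C⁻¹·s = kg·m²·s⁻²·A⁻¹
  (c) [kg·m³·s⁻³·A⁻²] / [m·s⁻¹] = kg·m²·s⁻²·A⁻²
  (d) H = V·s·A⁻¹ = kg·m²·s⁻²·A⁻²
All reduce to kg·m²·s⁻²·A⁻² except (b), which is kg·m²·s⁻²·A⁻¹.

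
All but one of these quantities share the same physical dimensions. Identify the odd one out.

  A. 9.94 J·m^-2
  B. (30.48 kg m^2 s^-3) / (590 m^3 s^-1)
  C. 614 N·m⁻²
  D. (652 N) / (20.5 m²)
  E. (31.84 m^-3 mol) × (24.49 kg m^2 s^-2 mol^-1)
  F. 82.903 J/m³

Work out the base dimensions of each:
  A. J·m⁻² = N·m·m⁻² = kg·s⁻²
  B. [kg·m²·s⁻³] / [m³·s⁻¹] = kg·m⁻¹·s⁻²
  C. N·m⁻² = kg·m·s⁻²·m⁻² = kg·m⁻¹·s⁻²
  D. [kg·m·s⁻²] / [m²] = kg·m⁻¹·s⁻²
  E. [m⁻³·mol] · [kg·m²·s⁻²·mol⁻¹] = kg·m⁻¹·s⁻²
  F. J·m⁻³ = N·m·m⁻³ = kg·m⁻¹·s⁻²
All reduce to kg·m⁻¹·s⁻² except A., which is kg·s⁻².

A.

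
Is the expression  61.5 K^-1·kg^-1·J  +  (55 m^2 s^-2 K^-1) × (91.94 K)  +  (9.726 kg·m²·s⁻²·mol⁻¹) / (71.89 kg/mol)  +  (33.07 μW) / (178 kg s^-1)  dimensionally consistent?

No

In SI base units:
  61.5 K^-1·kg^-1·J:  J·kg⁻¹·K⁻¹ = N·m·kg⁻¹·K⁻¹ = m²·s⁻²·K⁻¹
  (55 m^2 s^-2 K^-1) × (91.94 K):  [m²·s⁻²·K⁻¹] · [K] = m²·s⁻²
  (9.726 kg·m²·s⁻²·mol⁻¹) / (71.89 kg/mol):  [kg·m²·s⁻²·mol⁻¹] / [kg·mol⁻¹] = m²·s⁻²
  (33.07 μW) / (178 kg s^-1):  [kg·m²·s⁻³] / [kg·s⁻¹] = m²·s⁻²
The terms do not share a single dimension (m²·s⁻² vs m²·s⁻²·K⁻¹).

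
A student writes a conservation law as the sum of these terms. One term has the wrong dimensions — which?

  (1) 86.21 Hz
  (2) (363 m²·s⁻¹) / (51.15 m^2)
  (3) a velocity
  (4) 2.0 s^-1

In SI base units:
  (1) Hz = s⁻¹
  (2) [m²·s⁻¹] / [m²] = s⁻¹
  (3) [velocity] = m·s⁻¹
  (4) s⁻¹
All reduce to s⁻¹ except (3), which is m·s⁻¹.

(3)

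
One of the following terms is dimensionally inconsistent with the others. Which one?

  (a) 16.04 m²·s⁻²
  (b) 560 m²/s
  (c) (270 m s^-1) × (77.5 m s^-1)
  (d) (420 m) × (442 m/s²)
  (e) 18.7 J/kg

Work out the base dimensions of each:
  (a) m²·s⁻²
  (b) m²·s⁻¹
  (c) [m·s⁻¹] · [m·s⁻¹] = m²·s⁻²
  (d) [m] · [m·s⁻²] = m²·s⁻²
  (e) J·kg⁻¹ = N·m·kg⁻¹ = m²·s⁻²
All reduce to m²·s⁻² except (b), which is m²·s⁻¹.

(b)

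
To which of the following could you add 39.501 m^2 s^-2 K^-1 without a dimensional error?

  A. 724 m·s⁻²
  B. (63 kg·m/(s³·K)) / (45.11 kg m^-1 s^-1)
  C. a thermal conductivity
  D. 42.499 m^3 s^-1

B.

Reference: m²·s⁻²·K⁻¹.
Each option:
  A. m·s⁻²
  B. [kg·m·s⁻³·K⁻¹] / [kg·m⁻¹·s⁻¹] = m²·s⁻²·K⁻¹  ← same
  C. [thermal conductivity] = kg·m·s⁻³·K⁻¹
  D. m³·s⁻¹
Only B. matches m²·s⁻²·K⁻¹.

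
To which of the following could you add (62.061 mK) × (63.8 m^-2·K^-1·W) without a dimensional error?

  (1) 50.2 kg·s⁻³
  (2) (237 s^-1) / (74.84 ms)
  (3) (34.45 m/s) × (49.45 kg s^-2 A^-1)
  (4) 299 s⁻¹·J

(1)

Reference: [K] · [kg·s⁻³·K⁻¹] = kg·s⁻³.
Each option:
  (1) kg·s⁻³  ← same
  (2) [s⁻¹] / [s] = s⁻²
  (3) [m·s⁻¹] · [kg·s⁻²·A⁻¹] = kg·m·s⁻³·A⁻¹
  (4) J·s⁻¹ = N·m·s⁻¹ = kg·m²·s⁻³
Only (1) matches kg·s⁻³.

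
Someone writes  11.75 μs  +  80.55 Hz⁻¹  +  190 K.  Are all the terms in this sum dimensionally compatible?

No

Dimensions:
  11.75 μs:  s
  80.55 Hz⁻¹:  Hz⁻¹ = (s⁻¹)⁻¹ = s
  190 K:  K
The terms do not share a single dimension (K vs s).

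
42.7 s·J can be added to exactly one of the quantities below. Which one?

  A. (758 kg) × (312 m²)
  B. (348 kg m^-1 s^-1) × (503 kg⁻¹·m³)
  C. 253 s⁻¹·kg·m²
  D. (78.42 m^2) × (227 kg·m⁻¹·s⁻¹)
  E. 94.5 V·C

C.

Reference: J·s = N·m·s = kg·m²·s⁻¹.
Each option:
  A. [kg] · [m²] = kg·m²
  B. [kg·m⁻¹·s⁻¹] · [kg⁻¹·m³] = m²·s⁻¹
  C. kg·m²·s⁻¹  ← same
  D. [m²] · [kg·m⁻¹·s⁻¹] = kg·m·s⁻¹
  E. C·V = s·A·J·C⁻¹ = kg·m²·s⁻²
Only C. matches kg·m²·s⁻¹.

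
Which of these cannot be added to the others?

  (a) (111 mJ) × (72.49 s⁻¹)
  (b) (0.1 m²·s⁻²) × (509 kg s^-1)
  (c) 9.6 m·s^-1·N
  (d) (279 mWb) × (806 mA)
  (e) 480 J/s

Expand each in SI base units:
  (a) [kg·m²·s⁻²] · [s⁻¹] = kg·m²·s⁻³
  (b) [m²·s⁻²] · [kg·s⁻¹] = kg·m²·s⁻³
  (c) N·m·s⁻¹ = kg·m·s⁻²·m·s⁻¹ = kg·m²·s⁻³
  (d) [kg·m²·s⁻²·A⁻¹] · [A] = kg·m²·s⁻²
  (e) J·s⁻¹ = N·m·s⁻¹ = kg·m²·s⁻³
All reduce to kg·m²·s⁻³ except (d), which is kg·m²·s⁻².

(d)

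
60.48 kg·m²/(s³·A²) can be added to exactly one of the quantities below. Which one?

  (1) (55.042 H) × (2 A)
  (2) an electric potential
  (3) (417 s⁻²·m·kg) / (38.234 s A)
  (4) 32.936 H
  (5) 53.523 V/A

(5)

Reference: kg·m²·s⁻³·A⁻².
Each option:
  (1) [kg·m²·s⁻²·A⁻²] · [A] = kg·m²·s⁻²·A⁻¹
  (2) [electric potential] = kg·m²·s⁻³·A⁻¹
  (3) [kg·m·s⁻²] / [s·A] = kg·m·s⁻³·A⁻¹
  (4) H = V·s·A⁻¹ = kg·m²·s⁻²·A⁻²
  (5) V·A⁻¹ = J·C⁻¹·A⁻¹ = kg·m²·s⁻³·A⁻²  ← same
Only (5) matches kg·m²·s⁻³·A⁻².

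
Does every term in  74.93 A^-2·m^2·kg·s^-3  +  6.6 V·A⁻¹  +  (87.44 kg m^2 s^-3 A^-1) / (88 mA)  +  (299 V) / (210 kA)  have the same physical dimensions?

Reduce each to base SI dimensions:
  74.93 A^-2·m^2·kg·s^-3:  kg·m²·s⁻³·A⁻²
  6.6 V·A⁻¹:  V·A⁻¹ = J·C⁻¹·A⁻¹ = kg·m²·s⁻³·A⁻²
  (87.44 kg m^2 s^-3 A^-1) / (88 mA):  [kg·m²·s⁻³·A⁻¹] / [A] = kg·m²·s⁻³·A⁻²
  (299 V) / (210 kA):  [kg·m²·s⁻³·A⁻¹] / [A] = kg·m²·s⁻³·A⁻²
Every term reduces to kg·m²·s⁻³·A⁻².

Yes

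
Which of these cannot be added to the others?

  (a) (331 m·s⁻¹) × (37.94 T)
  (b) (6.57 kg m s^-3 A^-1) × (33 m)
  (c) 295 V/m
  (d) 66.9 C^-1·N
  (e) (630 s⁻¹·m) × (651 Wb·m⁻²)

(b)

Work out the base dimensions of each:
  (a) [m·s⁻¹] · [kg·s⁻²·A⁻¹] = kg·m·s⁻³·A⁻¹
  (b) [kg·m·s⁻³·A⁻¹] · [m] = kg·m²·s⁻³·A⁻¹
  (c) V·m⁻¹ = J·C⁻¹·m⁻¹ = kg·m·s⁻³·A⁻¹
  (d) N·C⁻¹ = kg·m·s⁻²·(s·A)⁻¹ = kg·m·s⁻³·A⁻¹
  (e) [m·s⁻¹] · [kg·s⁻²·A⁻¹] = kg·m·s⁻³·A⁻¹
All reduce to kg·m·s⁻³·A⁻¹ except (b), which is kg·m²·s⁻³·A⁻¹.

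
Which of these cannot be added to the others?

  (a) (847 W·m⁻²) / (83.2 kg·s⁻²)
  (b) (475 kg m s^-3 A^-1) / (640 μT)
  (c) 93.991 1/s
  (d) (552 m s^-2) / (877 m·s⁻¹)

Reduce each to base SI dimensions:
  (a) [kg·s⁻³] / [kg·s⁻²] = s⁻¹
  (b) [kg·m·s⁻³·A⁻¹] / [kg·s⁻²·A⁻¹] = m·s⁻¹
  (c) s⁻¹
  (d) [m·s⁻²] / [m·s⁻¹] = s⁻¹
All reduce to s⁻¹ except (b), which is m·s⁻¹.

(b)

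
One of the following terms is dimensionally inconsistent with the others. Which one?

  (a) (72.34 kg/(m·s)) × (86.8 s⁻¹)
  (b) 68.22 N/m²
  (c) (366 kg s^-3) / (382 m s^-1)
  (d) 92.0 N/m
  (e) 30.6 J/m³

(d)

Reduce each to base SI dimensions:
  (a) [kg·m⁻¹·s⁻¹] · [s⁻¹] = kg·m⁻¹·s⁻²
  (b) N·m⁻² = kg·m·s⁻²·m⁻² = kg·m⁻¹·s⁻²
  (c) [kg·s⁻³] / [m·s⁻¹] = kg·m⁻¹·s⁻²
  (d) N·m⁻¹ = kg·m·s⁻²·m⁻¹ = kg·s⁻²
  (e) J·m⁻³ = N·m·m⁻³ = kg·m⁻¹·s⁻²
All reduce to kg·m⁻¹·s⁻² except (d), which is kg·s⁻².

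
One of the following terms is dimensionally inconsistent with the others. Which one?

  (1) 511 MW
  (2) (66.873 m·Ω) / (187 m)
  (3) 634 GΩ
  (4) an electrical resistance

In SI base units:
  (1) W = J·s⁻¹ = kg·m²·s⁻³
  (2) [kg·m³·s⁻³·A⁻²] / [m] = kg·m²·s⁻³·A⁻²
  (3) Ω = V·A⁻¹ = kg·m²·s⁻³·A⁻²
  (4) [electrical resistance] = kg·m²·s⁻³·A⁻²
All reduce to kg·m²·s⁻³·A⁻² except (1), which is kg·m²·s⁻³.

(1)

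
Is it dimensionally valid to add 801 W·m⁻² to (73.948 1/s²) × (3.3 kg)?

No

Work out the base dimensions of each:
  801 W·m⁻²:  W·m⁻² = J·s⁻¹·m⁻² = kg·s⁻³
  (73.948 1/s²) × (3.3 kg):  [s⁻²] · [kg] = kg·s⁻²
kg·s⁻³ ≠ kg·s⁻², so they cannot be added.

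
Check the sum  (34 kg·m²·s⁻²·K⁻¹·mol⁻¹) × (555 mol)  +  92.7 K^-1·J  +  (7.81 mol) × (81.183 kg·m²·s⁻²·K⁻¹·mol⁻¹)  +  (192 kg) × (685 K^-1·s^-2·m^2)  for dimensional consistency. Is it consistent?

Yes

Work out the base dimensions of each:
  (34 kg·m²·s⁻²·K⁻¹·mol⁻¹) × (555 mol):  [kg·m²·s⁻²·K⁻¹·mol⁻¹] · [mol] = kg·m²·s⁻²·K⁻¹
  92.7 K^-1·J:  J·K⁻¹ = N·m·K⁻¹ = kg·m²·s⁻²·K⁻¹
  (7.81 mol) × (81.183 kg·m²·s⁻²·K⁻¹·mol⁻¹):  [mol] · [kg·m²·s⁻²·K⁻¹·mol⁻¹] = kg·m²·s⁻²·K⁻¹
  (192 kg) × (685 K^-1·s^-2·m^2):  [kg] · [m²·s⁻²·K⁻¹] = kg·m²·s⁻²·K⁻¹
Every term reduces to kg·m²·s⁻²·K⁻¹.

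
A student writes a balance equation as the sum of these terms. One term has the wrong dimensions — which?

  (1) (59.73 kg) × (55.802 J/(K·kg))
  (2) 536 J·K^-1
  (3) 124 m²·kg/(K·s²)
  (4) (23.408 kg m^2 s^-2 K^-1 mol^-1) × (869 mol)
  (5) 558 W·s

(5)

Reduce each to base SI dimensions:
  (1) [kg] · [m²·s⁻²·K⁻¹] = kg·m²·s⁻²·K⁻¹
  (2) J·K⁻¹ = N·m·K⁻¹ = kg·m²·s⁻²·K⁻¹
  (3) kg·m²·s⁻²·K⁻¹
  (4) [kg·m²·s⁻²·K⁻¹·mol⁻¹] · [mol] = kg·m²·s⁻²·K⁻¹
  (5) W·s = J·s⁻¹·s = kg·m²·s⁻²
All reduce to kg·m²·s⁻²·K⁻¹ except (5), which is kg·m²·s⁻².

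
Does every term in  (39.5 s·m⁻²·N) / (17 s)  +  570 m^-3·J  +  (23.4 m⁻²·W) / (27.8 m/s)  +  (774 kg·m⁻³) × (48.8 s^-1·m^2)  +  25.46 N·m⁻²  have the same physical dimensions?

In SI base units:
  (39.5 s·m⁻²·N) / (17 s):  [kg·m⁻¹·s⁻¹] / [s] = kg·m⁻¹·s⁻²
  570 m^-3·J:  J·m⁻³ = N·m·m⁻³ = kg·m⁻¹·s⁻²
  (23.4 m⁻²·W) / (27.8 m/s):  [kg·s⁻³] / [m·s⁻¹] = kg·m⁻¹·s⁻²
  (774 kg·m⁻³) × (48.8 s^-1·m^2):  [kg·m⁻³] · [m²·s⁻¹] = kg·m⁻¹·s⁻¹
  25.46 N·m⁻²:  N·m⁻² = kg·m·s⁻²·m⁻² = kg·m⁻¹·s⁻²
The terms do not share a single dimension (kg·m⁻¹·s⁻² vs kg·m⁻¹·s⁻¹).

No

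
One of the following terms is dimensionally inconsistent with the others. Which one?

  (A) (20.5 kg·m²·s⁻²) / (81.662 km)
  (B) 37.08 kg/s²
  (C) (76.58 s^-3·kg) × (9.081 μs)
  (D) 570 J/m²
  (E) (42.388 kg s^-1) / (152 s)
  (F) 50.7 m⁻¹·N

(A)

Work out the base dimensions of each:
  (A) [kg·m²·s⁻²] / [m] = kg·m·s⁻²
  (B) kg·s⁻²
  (C) [kg·s⁻³] · [s] = kg·s⁻²
  (D) J·m⁻² = N·m·m⁻² = kg·s⁻²
  (E) [kg·s⁻¹] / [s] = kg·s⁻²
  (F) N·m⁻¹ = kg·m·s⁻²·m⁻¹ = kg·s⁻²
All reduce to kg·s⁻² except (A), which is kg·m·s⁻².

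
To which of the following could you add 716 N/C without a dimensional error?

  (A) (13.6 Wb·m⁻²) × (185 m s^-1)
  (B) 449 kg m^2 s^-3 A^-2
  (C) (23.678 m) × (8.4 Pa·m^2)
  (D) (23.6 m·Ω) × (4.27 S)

(A)

Reference: N·C⁻¹ = kg·m·s⁻²·(s·A)⁻¹ = kg·m·s⁻³·A⁻¹.
Each option:
  (A) [kg·s⁻²·A⁻¹] · [m·s⁻¹] = kg·m·s⁻³·A⁻¹  ← same
  (B) kg·m²·s⁻³·A⁻²
  (C) [m] · [kg·m·s⁻²] = kg·m²·s⁻²
  (D) [kg·m³·s⁻³·A⁻²] · [kg⁻¹·m⁻²·s³·A²] = m
Only (A) matches kg·m·s⁻³·A⁻¹.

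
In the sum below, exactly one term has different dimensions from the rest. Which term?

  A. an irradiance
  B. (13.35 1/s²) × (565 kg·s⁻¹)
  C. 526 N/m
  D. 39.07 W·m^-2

C.

Work out the base dimensions of each:
  A. [irradiance] = kg·s⁻³
  B. [s⁻²] · [kg·s⁻¹] = kg·s⁻³
  C. N·m⁻¹ = kg·m·s⁻²·m⁻¹ = kg·s⁻²
  D. W·m⁻² = J·s⁻¹·m⁻² = kg·s⁻³
All reduce to kg·s⁻³ except C., which is kg·s⁻².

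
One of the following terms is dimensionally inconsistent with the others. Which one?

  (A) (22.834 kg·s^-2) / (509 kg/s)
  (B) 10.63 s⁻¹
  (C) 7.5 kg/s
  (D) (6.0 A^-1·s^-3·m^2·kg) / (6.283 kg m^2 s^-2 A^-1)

(C)

In SI base units:
  (A) [kg·s⁻²] / [kg·s⁻¹] = s⁻¹
  (B) s⁻¹
  (C) kg·s⁻¹
  (D) [kg·m²·s⁻³·A⁻¹] / [kg·m²·s⁻²·A⁻¹] = s⁻¹
All reduce to s⁻¹ except (C), which is kg·s⁻¹.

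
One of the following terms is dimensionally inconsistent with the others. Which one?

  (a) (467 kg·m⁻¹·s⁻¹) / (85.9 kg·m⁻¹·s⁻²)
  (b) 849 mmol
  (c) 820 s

(b)

Reduce each to base SI dimensions:
  (a) [kg·m⁻¹·s⁻¹] / [kg·m⁻¹·s⁻²] = s
  (b) mol
  (c) s
All reduce to s except (b), which is mol.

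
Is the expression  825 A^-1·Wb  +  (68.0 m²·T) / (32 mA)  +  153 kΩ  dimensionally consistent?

In SI base units:
  825 A^-1·Wb:  Wb·A⁻¹ = V·s·A⁻¹ = kg·m²·s⁻²·A⁻²
  (68.0 m²·T) / (32 mA):  [kg·m²·s⁻²·A⁻¹] / [A] = kg·m²·s⁻²·A⁻²
  153 kΩ:  Ω = V·A⁻¹ = kg·m²·s⁻³·A⁻²
The terms do not share a single dimension (kg·m²·s⁻²·A⁻² vs kg·m²·s⁻³·A⁻²).

No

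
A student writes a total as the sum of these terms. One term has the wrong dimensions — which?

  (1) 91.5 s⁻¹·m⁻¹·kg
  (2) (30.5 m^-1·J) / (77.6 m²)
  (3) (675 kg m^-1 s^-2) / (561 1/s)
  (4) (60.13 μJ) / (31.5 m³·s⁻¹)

In SI base units:
  (1) kg·m⁻¹·s⁻¹
  (2) [kg·m·s⁻²] / [m²] = kg·m⁻¹·s⁻²
  (3) [kg·m⁻¹·s⁻²] / [s⁻¹] = kg·m⁻¹·s⁻¹
  (4) [kg·m²·s⁻²] / [m³·s⁻¹] = kg·m⁻¹·s⁻¹
All reduce to kg·m⁻¹·s⁻¹ except (2), which is kg·m⁻¹·s⁻².

(2)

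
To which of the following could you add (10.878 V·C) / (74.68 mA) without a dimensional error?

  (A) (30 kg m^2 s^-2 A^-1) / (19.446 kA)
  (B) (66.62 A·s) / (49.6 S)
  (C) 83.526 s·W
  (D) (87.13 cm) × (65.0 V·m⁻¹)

Reference: [kg·m²·s⁻²] / [A] = kg·m²·s⁻²·A⁻¹.
Each option:
  (A) [kg·m²·s⁻²·A⁻¹] / [A] = kg·m²·s⁻²·A⁻²
  (B) [s·A] / [kg⁻¹·m⁻²·s³·A²] = kg·m²·s⁻²·A⁻¹  ← same
  (C) W·s = J·s⁻¹·s = kg·m²·s⁻²
  (D) [m] · [kg·m·s⁻³·A⁻¹] = kg·m²·s⁻³·A⁻¹
Only (B) matches kg·m²·s⁻²·A⁻¹.

(B)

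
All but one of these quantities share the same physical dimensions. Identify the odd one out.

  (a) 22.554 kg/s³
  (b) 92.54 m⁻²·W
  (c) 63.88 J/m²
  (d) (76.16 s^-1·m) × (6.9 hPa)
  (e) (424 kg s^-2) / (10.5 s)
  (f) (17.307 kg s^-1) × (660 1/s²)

(c)

Work out the base dimensions of each:
  (a) kg·s⁻³
  (b) W·m⁻² = J·s⁻¹·m⁻² = kg·s⁻³
  (c) J·m⁻² = N·m·m⁻² = kg·s⁻²
  (d) [m·s⁻¹] · [kg·m⁻¹·s⁻²] = kg·s⁻³
  (e) [kg·s⁻²] / [s] = kg·s⁻³
  (f) [kg·s⁻¹] · [s⁻²] = kg·s⁻³
All reduce to kg·s⁻³ except (c), which is kg·s⁻².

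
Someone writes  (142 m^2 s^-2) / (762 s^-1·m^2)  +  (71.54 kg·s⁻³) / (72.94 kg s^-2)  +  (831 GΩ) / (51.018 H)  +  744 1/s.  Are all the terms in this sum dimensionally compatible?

In SI base units:
  (142 m^2 s^-2) / (762 s^-1·m^2):  [m²·s⁻²] / [m²·s⁻¹] = s⁻¹
  (71.54 kg·s⁻³) / (72.94 kg s^-2):  [kg·s⁻³] / [kg·s⁻²] = s⁻¹
  (831 GΩ) / (51.018 H):  [kg·m²·s⁻³·A⁻²] / [kg·m²·s⁻²·A⁻²] = s⁻¹
  744 1/s:  s⁻¹
Every term reduces to s⁻¹.

Yes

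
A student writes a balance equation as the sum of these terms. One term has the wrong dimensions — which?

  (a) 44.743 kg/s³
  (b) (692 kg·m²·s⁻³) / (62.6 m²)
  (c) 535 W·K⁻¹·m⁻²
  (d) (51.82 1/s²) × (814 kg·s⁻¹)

Expand each in SI base units:
  (a) kg·s⁻³
  (b) [kg·m²·s⁻³] / [m²] = kg·s⁻³
  (c) W·m⁻²·K⁻¹ = J·s⁻¹·m⁻²·K⁻¹ = kg·s⁻³·K⁻¹
  (d) [s⁻²] · [kg·s⁻¹] = kg·s⁻³
All reduce to kg·s⁻³ except (c), which is kg·s⁻³·K⁻¹.

(c)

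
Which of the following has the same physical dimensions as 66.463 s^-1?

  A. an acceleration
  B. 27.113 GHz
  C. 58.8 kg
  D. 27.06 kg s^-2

Reference: s⁻¹.
Each option:
  A. [acceleration] = m·s⁻²
  B. Hz = s⁻¹  ← same
  C. kg
  D. kg·s⁻²
Only B. matches s⁻¹.

B.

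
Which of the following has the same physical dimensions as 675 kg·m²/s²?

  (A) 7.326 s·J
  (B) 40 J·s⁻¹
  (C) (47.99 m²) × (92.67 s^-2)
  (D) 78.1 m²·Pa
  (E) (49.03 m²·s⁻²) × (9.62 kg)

(E)

Reference: kg·m²·s⁻².
Each option:
  (A) J·s = N·m·s = kg·m²·s⁻¹
  (B) J·s⁻¹ = N·m·s⁻¹ = kg·m²·s⁻³
  (C) [m²] · [s⁻²] = m²·s⁻²
  (D) Pa·m² = N·m⁻²·m² = kg·m·s⁻²
  (E) [m²·s⁻²] · [kg] = kg·m²·s⁻²  ← same
Only (E) matches kg·m²·s⁻².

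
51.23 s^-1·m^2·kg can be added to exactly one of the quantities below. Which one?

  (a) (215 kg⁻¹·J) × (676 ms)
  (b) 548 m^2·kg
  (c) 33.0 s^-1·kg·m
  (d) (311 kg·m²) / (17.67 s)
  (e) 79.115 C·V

Reference: kg·m²·s⁻¹.
Each option:
  (a) [m²·s⁻²] · [s] = m²·s⁻¹
  (b) kg·m²
  (c) kg·m·s⁻¹
  (d) [kg·m²] / [s] = kg·m²·s⁻¹  ← same
  (e) C·V = s·A·J·C⁻¹ = kg·m²·s⁻²
Only (d) matches kg·m²·s⁻¹.

(d)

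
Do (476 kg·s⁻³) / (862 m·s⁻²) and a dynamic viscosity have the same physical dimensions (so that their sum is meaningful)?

Work out the base dimensions of each:
  (476 kg·s⁻³) / (862 m·s⁻²):  [kg·s⁻³] / [m·s⁻²] = kg·m⁻¹·s⁻¹
  a dynamic viscosity:  [dynamic viscosity] = kg·m⁻¹·s⁻¹
Both are kg·m⁻¹·s⁻¹, so they have the same dimensions and can be added.

Yes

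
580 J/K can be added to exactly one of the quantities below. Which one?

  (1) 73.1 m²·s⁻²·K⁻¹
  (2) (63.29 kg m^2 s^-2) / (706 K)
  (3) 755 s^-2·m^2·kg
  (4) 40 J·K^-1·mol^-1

(2)

Reference: J·K⁻¹ = N·m·K⁻¹ = kg·m²·s⁻²·K⁻¹.
Each option:
  (1) m²·s⁻²·K⁻¹
  (2) [kg·m²·s⁻²] / [K] = kg·m²·s⁻²·K⁻¹  ← same
  (3) kg·m²·s⁻²
  (4) J·mol⁻¹·K⁻¹ = N·m·mol⁻¹·K⁻¹ = kg·m²·s⁻²·K⁻¹·mol⁻¹
Only (2) matches kg·m²·s⁻²·K⁻¹.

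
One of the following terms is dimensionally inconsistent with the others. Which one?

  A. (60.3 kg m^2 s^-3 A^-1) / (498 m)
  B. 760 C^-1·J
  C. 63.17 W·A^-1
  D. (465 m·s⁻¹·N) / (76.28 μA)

A.

In SI base units:
  A. [kg·m²·s⁻³·A⁻¹] / [m] = kg·m·s⁻³·A⁻¹
  B. J·C⁻¹ = N·m·(s·A)⁻¹ = kg·m²·s⁻³·A⁻¹
  C. W·A⁻¹ = J·s⁻¹·A⁻¹ = kg·m²·s⁻³·A⁻¹
  D. [kg·m²·s⁻³] / [A] = kg·m²·s⁻³·A⁻¹
All reduce to kg·m²·s⁻³·A⁻¹ except A., which is kg·m·s⁻³·A⁻¹.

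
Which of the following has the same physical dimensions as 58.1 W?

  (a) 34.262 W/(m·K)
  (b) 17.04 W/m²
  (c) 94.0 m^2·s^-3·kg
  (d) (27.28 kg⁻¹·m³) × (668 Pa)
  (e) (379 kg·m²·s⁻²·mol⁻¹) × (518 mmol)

Reference: W = J·s⁻¹ = kg·m²·s⁻³.
Each option:
  (a) W·m⁻¹·K⁻¹ = J·s⁻¹·m⁻¹·K⁻¹ = kg·m·s⁻³·K⁻¹
  (b) W·m⁻² = J·s⁻¹·m⁻² = kg·s⁻³
  (c) kg·m²·s⁻³  ← same
  (d) [kg⁻¹·m³] · [kg·m⁻¹·s⁻²] = m²·s⁻²
  (e) [kg·m²·s⁻²·mol⁻¹] · [mol] = kg·m²·s⁻²
Only (c) matches kg·m²·s⁻³.

(c)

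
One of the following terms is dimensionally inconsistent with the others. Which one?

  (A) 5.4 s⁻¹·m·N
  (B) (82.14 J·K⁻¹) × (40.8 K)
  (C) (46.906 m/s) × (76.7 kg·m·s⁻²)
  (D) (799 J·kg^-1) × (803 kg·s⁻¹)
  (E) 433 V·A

(B)

Dimensions:
  (A) N·m·s⁻¹ = kg·m·s⁻²·m·s⁻¹ = kg·m²·s⁻³
  (B) [kg·m²·s⁻²·K⁻¹] · [K] = kg·m²·s⁻²
  (C) [m·s⁻¹] · [kg·m·s⁻²] = kg·m²·s⁻³
  (D) [m²·s⁻²] · [kg·s⁻¹] = kg·m²·s⁻³
  (E) V·A = J·C⁻¹·A = kg·m²·s⁻³
All reduce to kg·m²·s⁻³ except (B), which is kg·m²·s⁻².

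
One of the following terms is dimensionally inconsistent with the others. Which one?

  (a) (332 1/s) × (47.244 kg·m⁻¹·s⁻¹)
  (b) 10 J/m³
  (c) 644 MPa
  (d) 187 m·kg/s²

In SI base units:
  (a) [s⁻¹] · [kg·m⁻¹·s⁻¹] = kg·m⁻¹·s⁻²
  (b) J·m⁻³ = N·m·m⁻³ = kg·m⁻¹·s⁻²
  (c) Pa = N·m⁻² = kg·m⁻¹·s⁻²
  (d) kg·m·s⁻²
All reduce to kg·m⁻¹·s⁻² except (d), which is kg·m·s⁻².

(d)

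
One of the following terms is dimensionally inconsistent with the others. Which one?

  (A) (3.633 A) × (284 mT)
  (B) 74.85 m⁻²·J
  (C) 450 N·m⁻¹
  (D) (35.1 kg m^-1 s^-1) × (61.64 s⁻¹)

Reduce each to base SI dimensions:
  (A) [A] · [kg·s⁻²·A⁻¹] = kg·s⁻²
  (B) J·m⁻² = N·m·m⁻² = kg·s⁻²
  (C) N·m⁻¹ = kg·m·s⁻²·m⁻¹ = kg·s⁻²
  (D) [kg·m⁻¹·s⁻¹] · [s⁻¹] = kg·m⁻¹·s⁻²
All reduce to kg·s⁻² except (D), which is kg·m⁻¹·s⁻².

(D)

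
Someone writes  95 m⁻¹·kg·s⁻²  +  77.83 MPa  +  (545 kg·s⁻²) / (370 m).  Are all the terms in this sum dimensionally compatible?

Yes

In SI base units:
  95 m⁻¹·kg·s⁻²:  kg·m⁻¹·s⁻²
  77.83 MPa:  Pa = N·m⁻² = kg·m⁻¹·s⁻²
  (545 kg·s⁻²) / (370 m):  [kg·s⁻²] / [m] = kg·m⁻¹·s⁻²
Every term reduces to kg·m⁻¹·s⁻².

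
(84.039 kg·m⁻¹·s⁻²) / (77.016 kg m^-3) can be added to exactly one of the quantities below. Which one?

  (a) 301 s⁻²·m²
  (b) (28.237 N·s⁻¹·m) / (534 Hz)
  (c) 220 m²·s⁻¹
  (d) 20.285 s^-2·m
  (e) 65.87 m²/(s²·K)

Reference: [kg·m⁻¹·s⁻²] / [kg·m⁻³] = m²·s⁻².
Each option:
  (a) m²·s⁻²  ← same
  (b) [kg·m²·s⁻³] / [s⁻¹] = kg·m²·s⁻²
  (c) m²·s⁻¹
  (d) m·s⁻²
  (e) m²·s⁻²·K⁻¹
Only (a) matches m²·s⁻².

(a)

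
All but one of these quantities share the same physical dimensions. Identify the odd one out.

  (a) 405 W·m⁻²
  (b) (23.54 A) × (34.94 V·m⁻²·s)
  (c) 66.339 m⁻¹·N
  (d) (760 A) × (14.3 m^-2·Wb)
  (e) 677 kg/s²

(a)

Expand each in SI base units:
  (a) W·m⁻² = J·s⁻¹·m⁻² = kg·s⁻³
  (b) [A] · [kg·s⁻²·A⁻¹] = kg·s⁻²
  (c) N·m⁻¹ = kg·m·s⁻²·m⁻¹ = kg·s⁻²
  (d) [A] · [kg·s⁻²·A⁻¹] = kg·s⁻²
  (e) kg·s⁻²
All reduce to kg·s⁻² except (a), which is kg·s⁻³.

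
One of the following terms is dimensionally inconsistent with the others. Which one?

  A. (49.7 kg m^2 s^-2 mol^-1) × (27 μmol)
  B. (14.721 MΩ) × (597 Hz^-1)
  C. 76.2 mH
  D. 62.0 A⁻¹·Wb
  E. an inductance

A.

In SI base units:
  A. [kg·m²·s⁻²·mol⁻¹] · [mol] = kg·m²·s⁻²
  B. [kg·m²·s⁻³·A⁻²] · [s] = kg·m²·s⁻²·A⁻²
  C. H = V·s·A⁻¹ = kg·m²·s⁻²·A⁻²
  D. Wb·A⁻¹ = V·s·A⁻¹ = kg·m²·s⁻²·A⁻²
  E. [inductance] = kg·m²·s⁻²·A⁻²
All reduce to kg·m²·s⁻²·A⁻² except A., which is kg·m²·s⁻².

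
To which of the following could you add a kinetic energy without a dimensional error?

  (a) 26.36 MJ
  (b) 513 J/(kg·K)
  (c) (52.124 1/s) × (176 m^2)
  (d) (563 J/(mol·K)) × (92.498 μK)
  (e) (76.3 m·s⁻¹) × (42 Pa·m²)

Reference: [kinetic energy] = kg·m²·s⁻².
Each option:
  (a) J = N·m = kg·m²·s⁻²  ← same
  (b) J·kg⁻¹·K⁻¹ = N·m·kg⁻¹·K⁻¹ = m²·s⁻²·K⁻¹
  (c) [s⁻¹] · [m²] = m²·s⁻¹
  (d) [kg·m²·s⁻²·K⁻¹·mol⁻¹] · [K] = kg·m²·s⁻²·mol⁻¹
  (e) [m·s⁻¹] · [kg·m·s⁻²] = kg·m²·s⁻³
Only (a) matches kg·m²·s⁻².

(a)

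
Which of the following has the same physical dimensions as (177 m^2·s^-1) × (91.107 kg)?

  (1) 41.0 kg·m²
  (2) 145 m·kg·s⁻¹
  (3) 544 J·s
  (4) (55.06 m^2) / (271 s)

Reference: [m²·s⁻¹] · [kg] = kg·m²·s⁻¹.
Each option:
  (1) kg·m²
  (2) kg·m·s⁻¹
  (3) J·s = N·m·s = kg·m²·s⁻¹  ← same
  (4) [m²] / [s] = m²·s⁻¹
Only (3) matches kg·m²·s⁻¹.

(3)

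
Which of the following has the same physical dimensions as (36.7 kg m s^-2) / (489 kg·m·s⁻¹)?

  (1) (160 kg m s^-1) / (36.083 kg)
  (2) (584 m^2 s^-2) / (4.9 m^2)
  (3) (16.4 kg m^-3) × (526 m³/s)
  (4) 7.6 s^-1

Reference: [kg·m·s⁻²] / [kg·m·s⁻¹] = s⁻¹.
Each option:
  (1) [kg·m·s⁻¹] / [kg] = m·s⁻¹
  (2) [m²·s⁻²] / [m²] = s⁻²
  (3) [kg·m⁻³] · [m³·s⁻¹] = kg·s⁻¹
  (4) s⁻¹  ← same
Only (4) matches s⁻¹.

(4)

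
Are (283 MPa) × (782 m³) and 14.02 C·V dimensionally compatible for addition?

In SI base units:
  (283 MPa) × (782 m³):  [kg·m⁻¹·s⁻²] · [m³] = kg·m²·s⁻²
  14.02 C·V:  C·V = s·A·J·C⁻¹ = kg·m²·s⁻²
Both are kg·m²·s⁻², so they have the same dimensions and can be added.

Yes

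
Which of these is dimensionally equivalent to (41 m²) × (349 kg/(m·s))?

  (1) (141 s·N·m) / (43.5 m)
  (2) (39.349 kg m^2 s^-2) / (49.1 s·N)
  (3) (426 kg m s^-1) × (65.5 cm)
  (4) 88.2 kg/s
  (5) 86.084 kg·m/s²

Reference: [m²] · [kg·m⁻¹·s⁻¹] = kg·m·s⁻¹.
Each option:
  (1) [kg·m²·s⁻¹] / [m] = kg·m·s⁻¹  ← same
  (2) [kg·m²·s⁻²] / [kg·m·s⁻¹] = m·s⁻¹
  (3) [kg·m·s⁻¹] · [m] = kg·m²·s⁻¹
  (4) kg·s⁻¹
  (5) kg·m·s⁻²
Only (1) matches kg·m·s⁻¹.

(1)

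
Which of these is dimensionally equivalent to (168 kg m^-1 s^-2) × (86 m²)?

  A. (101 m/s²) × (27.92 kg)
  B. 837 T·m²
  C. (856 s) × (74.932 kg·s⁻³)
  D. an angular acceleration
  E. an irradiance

Reference: [kg·m⁻¹·s⁻²] · [m²] = kg·m·s⁻².
Each option:
  A. [m·s⁻²] · [kg] = kg·m·s⁻²  ← same
  B. T·m² = Wb·m⁻²·m² = kg·m²·s⁻²·A⁻¹
  C. [s] · [kg·s⁻³] = kg·s⁻²
  D. [angular acceleration] = s⁻²
  E. [irradiance] = kg·s⁻³
Only A. matches kg·m·s⁻².

A.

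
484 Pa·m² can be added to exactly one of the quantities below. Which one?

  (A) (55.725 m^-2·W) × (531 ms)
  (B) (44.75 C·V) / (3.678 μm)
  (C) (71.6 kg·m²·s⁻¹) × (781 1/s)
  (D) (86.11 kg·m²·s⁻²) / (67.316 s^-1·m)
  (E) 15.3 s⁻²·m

Reference: Pa·m² = N·m⁻²·m² = kg·m·s⁻².
Each option:
  (A) [kg·s⁻³] · [s] = kg·s⁻²
  (B) [kg·m²·s⁻²] / [m] = kg·m·s⁻²  ← same
  (C) [kg·m²·s⁻¹] · [s⁻¹] = kg·m²·s⁻²
  (D) [kg·m²·s⁻²] / [m·s⁻¹] = kg·m·s⁻¹
  (E) m·s⁻²
Only (B) matches kg·m·s⁻².

(B)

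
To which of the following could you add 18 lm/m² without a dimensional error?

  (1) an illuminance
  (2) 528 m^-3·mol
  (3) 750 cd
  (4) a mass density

Reference: lm·m⁻² = cd·m⁻² = m⁻²·cd.
Each option:
  (1) [illuminance] = m⁻²·cd  ← same
  (2) mol·m⁻³ = m⁻³·mol
  (3) cd
  (4) [mass density] = kg·m⁻³
Only (1) matches m⁻²·cd.

(1)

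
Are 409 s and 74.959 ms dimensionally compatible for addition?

Yes

Expand each in SI base units:
  409 s:  s
  74.959 ms:  s
Both are s, so they have the same dimensions and can be added.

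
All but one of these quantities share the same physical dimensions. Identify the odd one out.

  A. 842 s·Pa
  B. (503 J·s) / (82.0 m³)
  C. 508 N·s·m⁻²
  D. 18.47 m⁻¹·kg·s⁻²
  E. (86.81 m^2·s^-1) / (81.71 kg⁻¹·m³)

Expand each in SI base units:
  A. Pa·s = N·m⁻²·s = kg·m⁻¹·s⁻¹
  B. [kg·m²·s⁻¹] / [m³] = kg·m⁻¹·s⁻¹
  C. N·s·m⁻² = kg·m·s⁻²·s·m⁻² = kg·m⁻¹·s⁻¹
  D. kg·m⁻¹·s⁻²
  E. [m²·s⁻¹] / [kg⁻¹·m³] = kg·m⁻¹·s⁻¹
All reduce to kg·m⁻¹·s⁻¹ except D., which is kg·m⁻¹·s⁻².

D.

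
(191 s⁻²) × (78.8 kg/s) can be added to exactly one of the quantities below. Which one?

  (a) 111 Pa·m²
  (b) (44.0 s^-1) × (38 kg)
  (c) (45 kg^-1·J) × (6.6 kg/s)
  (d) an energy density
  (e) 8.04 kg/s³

Reference: [s⁻²] · [kg·s⁻¹] = kg·s⁻³.
Each option:
  (a) Pa·m² = N·m⁻²·m² = kg·m·s⁻²
  (b) [s⁻¹] · [kg] = kg·s⁻¹
  (c) [m²·s⁻²] · [kg·s⁻¹] = kg·m²·s⁻³
  (d) [energy density] = kg·m⁻¹·s⁻²
  (e) kg·s⁻³  ← same
Only (e) matches kg·s⁻³.

(e)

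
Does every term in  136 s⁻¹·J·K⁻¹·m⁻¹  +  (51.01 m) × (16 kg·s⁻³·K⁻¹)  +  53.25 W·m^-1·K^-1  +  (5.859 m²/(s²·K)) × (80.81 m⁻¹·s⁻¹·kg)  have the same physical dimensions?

Work out the base dimensions of each:
  136 s⁻¹·J·K⁻¹·m⁻¹:  J·s⁻¹·m⁻¹·K⁻¹ = N·m·s⁻¹·m⁻¹·K⁻¹ = kg·m·s⁻³·K⁻¹
  (51.01 m) × (16 kg·s⁻³·K⁻¹):  [m] · [kg·s⁻³·K⁻¹] = kg·m·s⁻³·K⁻¹
  53.25 W·m^-1·K^-1:  W·m⁻¹·K⁻¹ = J·s⁻¹·m⁻¹·K⁻¹ = kg·m·s⁻³·K⁻¹
  (5.859 m²/(s²·K)) × (80.81 m⁻¹·s⁻¹·kg):  [m²·s⁻²·K⁻¹] · [kg·m⁻¹·s⁻¹] = kg·m·s⁻³·K⁻¹
Every term reduces to kg·m·s⁻³·K⁻¹.

Yes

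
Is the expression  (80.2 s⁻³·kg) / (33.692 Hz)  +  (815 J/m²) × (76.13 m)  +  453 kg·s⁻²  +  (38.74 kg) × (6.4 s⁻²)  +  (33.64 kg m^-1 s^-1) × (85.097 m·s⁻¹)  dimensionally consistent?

No

Expand each in SI base units:
  (80.2 s⁻³·kg) / (33.692 Hz):  [kg·s⁻³] / [s⁻¹] = kg·s⁻²
  (815 J/m²) × (76.13 m):  [kg·s⁻²] · [m] = kg·m·s⁻²
  453 kg·s⁻²:  kg·s⁻²
  (38.74 kg) × (6.4 s⁻²):  [kg] · [s⁻²] = kg·s⁻²
  (33.64 kg m^-1 s^-1) × (85.097 m·s⁻¹):  [kg·m⁻¹·s⁻¹] · [m·s⁻¹] = kg·s⁻²
The terms do not share a single dimension (kg·m·s⁻² vs kg·s⁻²).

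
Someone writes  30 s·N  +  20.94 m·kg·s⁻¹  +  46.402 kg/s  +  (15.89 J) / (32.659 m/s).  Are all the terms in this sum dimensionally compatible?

No

Work out the base dimensions of each:
  30 s·N:  N·s = kg·m·s⁻²·s = kg·m·s⁻¹
  20.94 m·kg·s⁻¹:  kg·m·s⁻¹
  46.402 kg/s:  kg·s⁻¹
  (15.89 J) / (32.659 m/s):  [kg·m²·s⁻²] / [m·s⁻¹] = kg·m·s⁻¹
The terms do not share a single dimension (kg·m·s⁻¹ vs kg·s⁻¹).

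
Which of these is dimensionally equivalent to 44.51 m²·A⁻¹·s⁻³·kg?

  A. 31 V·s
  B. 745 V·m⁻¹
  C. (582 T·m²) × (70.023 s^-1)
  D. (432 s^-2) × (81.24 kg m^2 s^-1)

Reference: kg·m²·s⁻³·A⁻¹.
Each option:
  A. V·s = J·C⁻¹·s = kg·m²·s⁻²·A⁻¹
  B. V·m⁻¹ = J·C⁻¹·m⁻¹ = kg·m·s⁻³·A⁻¹
  C. [kg·m²·s⁻²·A⁻¹] · [s⁻¹] = kg·m²·s⁻³·A⁻¹  ← same
  D. [s⁻²] · [kg·m²·s⁻¹] = kg·m²·s⁻³
Only C. matches kg·m²·s⁻³·A⁻¹.

C.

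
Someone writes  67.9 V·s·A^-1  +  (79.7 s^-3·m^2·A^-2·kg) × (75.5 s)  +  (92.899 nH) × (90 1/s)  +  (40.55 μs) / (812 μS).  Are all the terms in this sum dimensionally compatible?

In SI base units:
  67.9 V·s·A^-1:  V·s·A⁻¹ = J·C⁻¹·s·A⁻¹ = kg·m²·s⁻²·A⁻²
  (79.7 s^-3·m^2·A^-2·kg) × (75.5 s):  [kg·m²·s⁻³·A⁻²] · [s] = kg·m²·s⁻²·A⁻²
  (92.899 nH) × (90 1/s):  [kg·m²·s⁻²·A⁻²] · [s⁻¹] = kg·m²·s⁻³·A⁻²
  (40.55 μs) / (812 μS):  [s] / [kg⁻¹·m⁻²·s³·A²] = kg·m²·s⁻²·A⁻²
The terms do not share a single dimension (kg·m²·s⁻²·A⁻² vs kg·m²·s⁻³·A⁻²).

No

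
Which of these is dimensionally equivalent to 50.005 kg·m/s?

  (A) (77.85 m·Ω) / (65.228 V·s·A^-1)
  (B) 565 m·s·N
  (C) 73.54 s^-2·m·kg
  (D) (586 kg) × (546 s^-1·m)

(D)

Reference: kg·m·s⁻¹.
Each option:
  (A) [kg·m³·s⁻³·A⁻²] / [kg·m²·s⁻²·A⁻²] = m·s⁻¹
  (B) N·m·s = kg·m·s⁻²·m·s = kg·m²·s⁻¹
  (C) kg·m·s⁻²
  (D) [kg] · [m·s⁻¹] = kg·m·s⁻¹  ← same
Only (D) matches kg·m·s⁻¹.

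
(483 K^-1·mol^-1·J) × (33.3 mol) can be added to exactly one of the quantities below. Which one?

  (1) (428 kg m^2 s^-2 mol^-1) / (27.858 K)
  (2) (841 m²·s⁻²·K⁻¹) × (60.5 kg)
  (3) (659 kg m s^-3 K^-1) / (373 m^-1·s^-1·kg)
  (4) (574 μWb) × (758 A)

(2)

Reference: [kg·m²·s⁻²·K⁻¹·mol⁻¹] · [mol] = kg·m²·s⁻²·K⁻¹.
Each option:
  (1) [kg·m²·s⁻²·mol⁻¹] / [K] = kg·m²·s⁻²·K⁻¹·mol⁻¹
  (2) [m²·s⁻²·K⁻¹] · [kg] = kg·m²·s⁻²·K⁻¹  ← same
  (3) [kg·m·s⁻³·K⁻¹] / [kg·m⁻¹·s⁻¹] = m²·s⁻²·K⁻¹
  (4) [kg·m²·s⁻²·A⁻¹] · [A] = kg·m²·s⁻²
Only (2) matches kg·m²·s⁻²·K⁻¹.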